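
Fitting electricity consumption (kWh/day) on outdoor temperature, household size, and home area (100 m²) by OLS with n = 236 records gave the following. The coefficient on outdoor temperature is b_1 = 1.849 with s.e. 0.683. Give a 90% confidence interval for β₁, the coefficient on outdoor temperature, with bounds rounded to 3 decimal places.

(0.721, 2.977)

df = n − k − 1 = 236 − 3 − 1 = 232.
t* = t_{0.05, 232} = 1.651448.
Margin = t* × SE = 1.651448 × 0.683 = 1.12794.
CI: 1.849 ± 1.12794 → (0.721, 2.977).
With 90% confidence, each one-unit increase in outdoor temperature is associated with a change of between 0.721 and 2.977 kWh/day in electricity consumption, holding the other predictors fixed.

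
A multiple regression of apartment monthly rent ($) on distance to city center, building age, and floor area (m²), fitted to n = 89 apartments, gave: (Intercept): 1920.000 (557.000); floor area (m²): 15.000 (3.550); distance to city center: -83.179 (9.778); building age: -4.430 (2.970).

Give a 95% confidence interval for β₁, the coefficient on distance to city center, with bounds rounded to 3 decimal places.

(-102.620, -63.738)

Read off: b = -83.179, SE = 9.778 for distance to city center.
df = n − k − 1 = 89 − 3 − 1 = 85.
t* = t_{0.025, 85} = 1.988268.
Margin = t* × SE = 1.988268 × 9.778 = 19.44128.
CI: -83.179 ± 19.44128 → (-102.620, -63.738).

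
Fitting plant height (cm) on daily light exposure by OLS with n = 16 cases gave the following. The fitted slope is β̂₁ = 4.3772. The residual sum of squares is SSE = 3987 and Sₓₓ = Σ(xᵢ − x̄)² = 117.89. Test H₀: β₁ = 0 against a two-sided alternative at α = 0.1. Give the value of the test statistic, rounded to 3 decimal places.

MSE = SSE/(n − 2) = 3987/14 = 284.786.
SE(β̂₁) = √(MSE/Sₓₓ) = √(284.786/117.89) = 1.55425.
t = 4.3772 / 1.55425 = 2.816.
df = n − 2 = 14.
Two-sided p ≈ 0.0137, which is < 0.1, so reject H₀.
There is evidence that daily light exposure is associated with plant height.

t = 2.816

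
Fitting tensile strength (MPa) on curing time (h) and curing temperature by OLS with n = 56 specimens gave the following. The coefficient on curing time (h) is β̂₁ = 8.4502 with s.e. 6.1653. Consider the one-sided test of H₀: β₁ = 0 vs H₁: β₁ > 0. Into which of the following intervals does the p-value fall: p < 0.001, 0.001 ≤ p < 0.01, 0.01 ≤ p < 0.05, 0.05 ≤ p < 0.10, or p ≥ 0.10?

t = 8.4502 / 6.1653 = 1.371.
df = n − k − 1 = 56 − 2 − 1 = 53.
One-sided p = P(T_{53} > t) ≈ 0.0881.
So 0.05 ≤ p < 0.10.

0.05 ≤ p < 0.10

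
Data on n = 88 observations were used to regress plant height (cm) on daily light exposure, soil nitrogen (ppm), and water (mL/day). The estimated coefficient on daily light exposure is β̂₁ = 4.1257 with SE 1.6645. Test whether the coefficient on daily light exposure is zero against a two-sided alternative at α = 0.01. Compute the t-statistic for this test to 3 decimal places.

t = 2.479

H₀: β₁ = 0 vs H₁: β₁ ≠ 0.
t = (β̂₁ − β₁⁰)/SE = 4.1257 / 1.6645 = 2.479.
df = n − k − 1 = 88 − 3 − 1 = 84.
Two-sided p ≈ 0.0152, which is ≥ 0.01, so fail to reject H₀.
The data do not give significant evidence of an association between daily light exposure and plant height, after adjusting for the other predictors.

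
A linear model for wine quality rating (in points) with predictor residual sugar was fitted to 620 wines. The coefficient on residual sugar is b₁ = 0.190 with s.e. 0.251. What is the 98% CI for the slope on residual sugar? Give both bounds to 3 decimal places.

(-0.395, 0.775)

df = n − 2 = 620 − 2 = 618.
t* = t_{0.01, 618} = 2.332397.
Margin = t* × SE = 2.332397 × 0.251 = 0.58543.
CI: 0.190 ± 0.58543 → (-0.395, 0.775).
With 98% confidence, each one-unit increase in residual sugar is associated with a change of between -0.395 and 0.775 points in wine quality rating.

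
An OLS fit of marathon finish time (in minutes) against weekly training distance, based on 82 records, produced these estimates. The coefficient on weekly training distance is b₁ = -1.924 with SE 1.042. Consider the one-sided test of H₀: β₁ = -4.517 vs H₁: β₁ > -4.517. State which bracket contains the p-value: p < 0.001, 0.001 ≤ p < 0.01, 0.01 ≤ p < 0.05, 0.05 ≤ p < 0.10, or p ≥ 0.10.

0.001 ≤ p < 0.01

t = (-1.924 − (-4.517)) / 1.042 = 2.488.
df = n − 2 = 82 − 2 = 80.
One-sided p = P(T_{80} > t) ≈ 0.0075.
So 0.001 ≤ p < 0.01.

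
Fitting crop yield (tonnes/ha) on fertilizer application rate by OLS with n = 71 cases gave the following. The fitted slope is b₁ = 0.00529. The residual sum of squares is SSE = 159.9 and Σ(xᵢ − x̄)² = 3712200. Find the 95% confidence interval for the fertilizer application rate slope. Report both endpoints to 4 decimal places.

(0.0037, 0.0069)

MSE = SSE/(n − 2) = 159.9/69 = 2.31739.
SE(b₁) = √(MSE/Sₓₓ) = √(2.31739/3712200) = 0.000790104.
df = n − 2 = 69.
t* = t_{0.025, 69} = 1.994945.
Margin = t* × SE = 1.994945 × 0.000790104 = 0.001576.
CI: 0.00529 ± 0.001576 → (0.0037, 0.0069).
With 95% confidence, each one-unit increase in fertilizer application rate is associated with a change of between 0.0037 and 0.0069 tonnes/ha in crop yield.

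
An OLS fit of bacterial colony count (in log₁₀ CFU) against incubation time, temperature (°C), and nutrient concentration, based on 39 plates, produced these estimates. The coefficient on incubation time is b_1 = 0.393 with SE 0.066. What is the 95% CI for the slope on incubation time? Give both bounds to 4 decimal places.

(0.2590, 0.5270)

df = n − k − 1 = 39 − 3 − 1 = 35.
t* = t_{0.025, 35} = 2.030108.
Margin = t* × SE = 2.030108 × 0.066 = 0.133987.
CI: 0.393 ± 0.133987 → (0.2590, 0.5270).
With 95% confidence, each one-unit increase in incubation time is associated with a change of between 0.2590 and 0.5270 log₁₀ CFU in bacterial colony count, holding the other predictors fixed.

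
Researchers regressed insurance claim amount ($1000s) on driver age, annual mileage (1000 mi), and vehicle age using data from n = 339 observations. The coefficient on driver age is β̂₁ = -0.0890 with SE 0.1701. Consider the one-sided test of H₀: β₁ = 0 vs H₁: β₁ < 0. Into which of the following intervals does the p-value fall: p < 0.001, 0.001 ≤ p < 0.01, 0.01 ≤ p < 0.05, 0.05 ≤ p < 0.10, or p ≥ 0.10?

p ≥ 0.10

t = -0.0890 / 0.1701 = -0.523.
df = n − k − 1 = 339 − 3 − 1 = 335.
One-sided p = P(T_{335} < t) ≈ 0.3006.
So p ≥ 0.10.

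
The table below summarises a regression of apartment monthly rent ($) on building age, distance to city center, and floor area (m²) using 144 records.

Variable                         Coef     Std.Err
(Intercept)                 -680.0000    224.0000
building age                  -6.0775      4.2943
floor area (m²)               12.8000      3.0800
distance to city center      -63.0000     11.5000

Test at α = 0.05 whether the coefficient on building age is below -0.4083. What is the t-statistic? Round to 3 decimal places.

Read off: b = -6.0775, SE = 4.2943 for building age.
H₀: β₁ = -0.4083 vs H₁: β₁ < -0.4083.
t = (-6.0775 − (-0.4083)) / 4.2943 = -1.320.
df = n − k − 1 = 144 − 3 − 1 = 140.
One-sided p ≈ 0.0945, which is ≥ 0.05, so fail to reject H₀.
The data do not give significant evidence that the true slope on building age is below -0.4083 $ per unit, holding the other predictors fixed.

t = -1.320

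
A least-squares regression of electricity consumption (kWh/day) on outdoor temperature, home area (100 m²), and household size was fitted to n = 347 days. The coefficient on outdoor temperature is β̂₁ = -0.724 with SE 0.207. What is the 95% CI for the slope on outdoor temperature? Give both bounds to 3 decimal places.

(-1.131, -0.317)

df = n − k − 1 = 347 − 3 − 1 = 343.
t* = t_{0.025, 343} = 1.966904.
Margin = t* × SE = 1.966904 × 0.207 = 0.40715.
CI: -0.724 ± 0.40715 → (-1.131, -0.317).
With 95% confidence, each one-unit increase in outdoor temperature is associated with a change of between -1.131 and -0.317 kWh/day in electricity consumption, holding the other predictors fixed.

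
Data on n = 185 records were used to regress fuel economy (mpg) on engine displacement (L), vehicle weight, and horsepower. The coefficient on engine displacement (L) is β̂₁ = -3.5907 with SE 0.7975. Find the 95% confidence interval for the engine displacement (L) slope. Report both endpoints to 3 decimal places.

df = n − k − 1 = 185 − 3 − 1 = 181.
t* = t_{0.025, 181} = 1.973157.
Margin = t* × SE = 1.973157 × 0.7975 = 1.57359.
CI: -3.5907 ± 1.57359 → (-5.164, -2.017).
With 95% confidence, each one-unit increase in engine displacement (L) is associated with a change of between -5.164 and -2.017 mpg in fuel economy, holding the other predictors fixed.

(-5.164, -2.017)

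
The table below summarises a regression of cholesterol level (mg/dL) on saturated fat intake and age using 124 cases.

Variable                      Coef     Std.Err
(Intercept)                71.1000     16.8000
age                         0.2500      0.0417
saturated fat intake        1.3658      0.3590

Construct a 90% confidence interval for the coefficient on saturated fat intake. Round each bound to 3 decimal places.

(0.771, 1.961)

Read off: b = 1.3658, SE = 0.3590 for saturated fat intake.
df = n − k − 1 = 124 − 2 − 1 = 121.
t* = t_{0.05, 121} = 1.657544.
Margin = t* × SE = 1.657544 × 0.3590 = 0.59506.
CI: 1.3658 ± 0.59506 → (0.771, 1.961).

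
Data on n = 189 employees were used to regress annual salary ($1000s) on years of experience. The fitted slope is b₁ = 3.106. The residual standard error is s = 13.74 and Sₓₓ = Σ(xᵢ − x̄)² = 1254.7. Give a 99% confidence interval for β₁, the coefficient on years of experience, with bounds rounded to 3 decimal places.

(2.097, 4.115)

SE(b₁) = s/√Sₓₓ = 13.74/√1254.7 = 0.387897.
df = n − 2 = 187.
t* = t_{0.005, 187} = 2.602376.
Margin = t* × SE = 2.602376 × 0.387897 = 1.00945.
CI: 3.106 ± 1.00945 → (2.097, 4.115).
With 99% confidence, each one-unit increase in years of experience is associated with a change of between 2.097 and 4.115 $1000s in annual salary.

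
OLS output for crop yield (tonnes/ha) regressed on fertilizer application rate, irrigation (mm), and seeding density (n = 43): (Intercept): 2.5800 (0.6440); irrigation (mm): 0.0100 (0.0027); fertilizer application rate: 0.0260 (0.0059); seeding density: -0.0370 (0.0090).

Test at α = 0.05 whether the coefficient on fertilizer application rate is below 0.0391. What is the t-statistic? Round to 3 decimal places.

t = -2.220

Read off: b = 0.0260, SE = 0.0059 for fertilizer application rate.
H₀: β₁ = 0.0391 vs H₁: β₁ < 0.0391.
t = (0.0260 − 0.0391) / 0.0059 = -2.220.
df = n − k − 1 = 43 − 3 − 1 = 39.
One-sided p ≈ 0.0161, which is < 0.05, so reject H₀.
There is evidence that the true slope on fertilizer application rate is below 0.0391 tonnes/ha per unit, holding the other predictors fixed.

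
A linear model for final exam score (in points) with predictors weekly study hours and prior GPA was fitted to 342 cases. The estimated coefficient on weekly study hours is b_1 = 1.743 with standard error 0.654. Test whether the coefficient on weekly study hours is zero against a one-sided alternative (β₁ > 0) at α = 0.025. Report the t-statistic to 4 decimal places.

t = 2.6651

H₀: β₁ = 0 vs H₁: β₁ > 0.
t = (b_1 − β₁⁰)/SE = 1.743 / 0.654 = 2.6651.
df = n − k − 1 = 342 − 2 − 1 = 339.
One-sided p ≈ 0.0040, which is < 0.025, so reject H₀.
There is evidence that the true slope on weekly study hours is positive, holding the other predictors fixed.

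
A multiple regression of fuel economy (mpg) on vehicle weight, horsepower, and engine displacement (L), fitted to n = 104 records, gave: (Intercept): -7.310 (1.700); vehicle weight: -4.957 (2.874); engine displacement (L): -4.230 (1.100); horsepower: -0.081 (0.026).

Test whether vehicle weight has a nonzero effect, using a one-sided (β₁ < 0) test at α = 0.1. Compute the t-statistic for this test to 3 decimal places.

Read off: b = -4.957, SE = 2.874 for vehicle weight.
H₀: β₁ = 0 vs H₁: β₁ < 0.
t = -4.957 / 2.874 = -1.725.
df = n − k − 1 = 104 − 3 − 1 = 100.
One-sided p ≈ 0.0438, which is < 0.1, so reject H₀.
There is evidence that the true slope on vehicle weight is negative, holding the other predictors fixed.

t = -1.725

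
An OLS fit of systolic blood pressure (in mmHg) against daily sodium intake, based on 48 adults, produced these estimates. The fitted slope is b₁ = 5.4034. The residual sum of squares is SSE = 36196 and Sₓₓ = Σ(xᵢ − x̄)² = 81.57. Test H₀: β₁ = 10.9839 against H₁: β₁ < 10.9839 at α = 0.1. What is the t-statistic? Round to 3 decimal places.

MSE = SSE/(n − 2) = 36196/46 = 786.87.
SE(b₁) = √(MSE/Sₓₓ) = √(786.87/81.57) = 3.10589.
t = (5.4034 − 10.9839) / 3.10589 = -1.797.
df = n − 2 = 46.
One-sided p ≈ 0.0395, which is < 0.1, so reject H₀.
There is evidence that the true slope on daily sodium intake is below 10.9839 mmHg per unit.

t = -1.797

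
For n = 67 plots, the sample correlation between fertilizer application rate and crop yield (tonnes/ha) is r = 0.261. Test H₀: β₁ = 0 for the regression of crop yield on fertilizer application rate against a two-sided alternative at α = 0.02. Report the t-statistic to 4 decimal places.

t = 2.1798

t = r·√(n − 2)/√(1 − r²) = 0.261·√65/√0.931879 = 2.1798.
df = n − 2 = 65.
Two-sided p ≈ 0.0329, which is ≥ 0.02, so fail to reject H₀.
The data do not give significant evidence of a linear association between fertilizer application rate and crop yield.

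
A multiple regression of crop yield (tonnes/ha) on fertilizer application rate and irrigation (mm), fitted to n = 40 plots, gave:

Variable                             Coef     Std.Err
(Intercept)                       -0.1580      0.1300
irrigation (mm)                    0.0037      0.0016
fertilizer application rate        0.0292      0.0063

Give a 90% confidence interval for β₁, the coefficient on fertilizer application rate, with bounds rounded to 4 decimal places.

Read off: b = 0.0292, SE = 0.0063 for fertilizer application rate.
df = n − k − 1 = 40 − 2 − 1 = 37.
t* = t_{0.05, 37} = 1.687094.
Margin = t* × SE = 1.687094 × 0.0063 = 0.010629.
CI: 0.0292 ± 0.010629 → (0.0186, 0.0398).

(0.0186, 0.0398)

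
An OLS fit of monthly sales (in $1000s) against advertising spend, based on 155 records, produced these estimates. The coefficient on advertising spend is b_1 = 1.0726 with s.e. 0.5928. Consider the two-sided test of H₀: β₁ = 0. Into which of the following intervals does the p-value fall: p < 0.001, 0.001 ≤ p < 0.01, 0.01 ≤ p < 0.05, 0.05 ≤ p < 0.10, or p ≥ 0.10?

0.05 ≤ p < 0.10

t = 1.0726 / 0.5928 = 1.809.
df = n − 2 = 155 − 2 = 153.
Two-sided p = 2·P(T_{153} > |t|) ≈ 0.0724.
So 0.05 ≤ p < 0.10.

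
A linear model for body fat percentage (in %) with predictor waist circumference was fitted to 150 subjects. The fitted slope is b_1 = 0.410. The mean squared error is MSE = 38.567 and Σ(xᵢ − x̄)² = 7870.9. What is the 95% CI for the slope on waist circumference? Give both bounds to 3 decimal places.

SE(b_1) = √(MSE/Sₓₓ) = √(38.567/7870.9) = 0.0699996.
df = n − 2 = 148.
t* = t_{0.025, 148} = 1.976122.
Margin = t* × SE = 1.976122 × 0.0699996 = 0.13833.
CI: 0.410 ± 0.13833 → (0.272, 0.548).
With 95% confidence, each one-unit increase in waist circumference is associated with a change of between 0.272 and 0.548 % in body fat percentage.

(0.272, 0.548)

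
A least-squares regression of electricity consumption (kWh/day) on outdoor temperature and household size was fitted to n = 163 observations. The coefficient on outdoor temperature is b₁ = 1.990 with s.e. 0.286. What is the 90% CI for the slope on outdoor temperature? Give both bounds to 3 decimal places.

(1.517, 2.463)

df = n − k − 1 = 163 − 2 − 1 = 160.
t* = t_{0.05, 160} = 1.654433.
Margin = t* × SE = 1.654433 × 0.286 = 0.47317.
CI: 1.990 ± 0.47317 → (1.517, 2.463).
With 90% confidence, each one-unit increase in outdoor temperature is associated with a change of between 1.517 and 2.463 kWh/day in electricity consumption, holding the other predictors fixed.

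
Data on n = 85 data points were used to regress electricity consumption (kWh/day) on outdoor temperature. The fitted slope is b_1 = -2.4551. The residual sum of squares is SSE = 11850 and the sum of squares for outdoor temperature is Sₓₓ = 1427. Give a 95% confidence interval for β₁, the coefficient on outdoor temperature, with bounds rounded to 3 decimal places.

MSE = SSE/(n − 2) = 11850/83 = 142.771.
SE(b_1) = √(MSE/Sₓₓ) = √(142.771/1427) = 0.316307.
df = n − 2 = 83.
t* = t_{0.025, 83} = 1.98896.
Margin = t* × SE = 1.98896 × 0.316307 = 0.62912.
CI: -2.4551 ± 0.62912 → (-3.084, -1.826).
With 95% confidence, each one-unit increase in outdoor temperature is associated with a change of between -3.084 and -1.826 kWh/day in electricity consumption.

(-3.084, -1.826)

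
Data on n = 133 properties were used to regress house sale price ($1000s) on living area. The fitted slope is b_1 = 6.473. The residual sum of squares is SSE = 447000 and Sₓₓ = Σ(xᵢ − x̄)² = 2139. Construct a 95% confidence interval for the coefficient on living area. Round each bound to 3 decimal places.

MSE = SSE/(n − 2) = 447000/131 = 3412.21.
SE(b_1) = √(MSE/Sₓₓ) = √(3412.21/2139) = 1.26303.
df = n − 2 = 131.
t* = t_{0.025, 131} = 1.978239.
Margin = t* × SE = 1.978239 × 1.26303 = 2.49857.
CI: 6.473 ± 2.49857 → (3.974, 8.972).
With 95% confidence, each one-unit increase in living area is associated with a change of between 3.974 and 8.972 $1000s in house sale price.

(3.974, 8.972)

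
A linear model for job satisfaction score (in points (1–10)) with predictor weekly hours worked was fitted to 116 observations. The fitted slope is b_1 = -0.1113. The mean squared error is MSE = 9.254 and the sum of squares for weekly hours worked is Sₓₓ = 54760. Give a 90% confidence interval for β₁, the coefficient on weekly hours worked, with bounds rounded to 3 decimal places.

(-0.133, -0.090)

SE(b_1) = √(MSE/Sₓₓ) = √(9.254/54760) = 0.0129997.
df = n − 2 = 114.
t* = t_{0.05, 114} = 1.65833.
Margin = t* × SE = 1.65833 × 0.0129997 = 0.02156.
CI: -0.1113 ± 0.02156 → (-0.133, -0.090).
With 90% confidence, each one-unit increase in weekly hours worked is associated with a change of between -0.133 and -0.090 points (1–10) in job satisfaction score.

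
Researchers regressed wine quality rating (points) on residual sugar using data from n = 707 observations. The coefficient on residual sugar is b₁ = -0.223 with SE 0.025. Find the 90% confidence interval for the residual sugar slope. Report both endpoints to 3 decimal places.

df = n − 2 = 707 − 2 = 705.
t* = t_{0.05, 705} = 1.647018.
Margin = t* × SE = 1.647018 × 0.025 = 0.04118.
CI: -0.223 ± 0.04118 → (-0.264, -0.182).
With 90% confidence, each one-unit increase in residual sugar is associated with a change of between -0.264 and -0.182 points in wine quality rating.

(-0.264, -0.182)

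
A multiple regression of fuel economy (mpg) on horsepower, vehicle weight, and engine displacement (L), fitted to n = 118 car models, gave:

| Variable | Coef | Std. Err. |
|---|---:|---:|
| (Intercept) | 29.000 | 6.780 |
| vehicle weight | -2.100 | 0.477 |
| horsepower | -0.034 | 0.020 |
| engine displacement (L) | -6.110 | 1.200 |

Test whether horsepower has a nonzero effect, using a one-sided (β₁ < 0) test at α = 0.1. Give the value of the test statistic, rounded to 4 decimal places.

t = -1.7000

Read off: b = -0.034, SE = 0.020 for horsepower.
H₀: β₁ = 0 vs H₁: β₁ < 0.
t = -0.034 / 0.020 = -1.7000.
df = n − k − 1 = 118 − 3 − 1 = 114.
One-sided p ≈ 0.0459, which is < 0.1, so reject H₀.
There is evidence that the true slope on horsepower is negative, holding the other predictors fixed.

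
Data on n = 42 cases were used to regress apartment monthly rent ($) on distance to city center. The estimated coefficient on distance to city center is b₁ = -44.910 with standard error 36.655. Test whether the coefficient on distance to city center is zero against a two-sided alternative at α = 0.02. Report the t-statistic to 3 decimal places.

t = -1.225

H₀: β₁ = 0 vs H₁: β₁ ≠ 0.
t = (b₁ − β₁⁰)/SE = -44.910 / 36.655 = -1.225.
df = n − 2 = 42 − 2 = 40.
Two-sided p ≈ 0.2277, which is ≥ 0.02, so fail to reject H₀.
The data do not give significant evidence of an association between distance to city center and apartment monthly rent.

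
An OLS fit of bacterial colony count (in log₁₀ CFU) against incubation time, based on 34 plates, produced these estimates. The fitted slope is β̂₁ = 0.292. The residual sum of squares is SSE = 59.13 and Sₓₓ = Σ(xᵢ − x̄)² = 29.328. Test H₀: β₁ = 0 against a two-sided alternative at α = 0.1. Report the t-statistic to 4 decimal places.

t = 1.1633

MSE = SSE/(n − 2) = 59.13/32 = 1.84781.
SE(β̂₁) = √(MSE/Sₓₓ) = √(1.84781/29.328) = 0.251008.
t = 0.292 / 0.251008 = 1.1633.
df = n − 2 = 32.
Two-sided p ≈ 0.2533, which is ≥ 0.1, so fail to reject H₀.
The data do not give significant evidence of an association between incubation time and bacterial colony count.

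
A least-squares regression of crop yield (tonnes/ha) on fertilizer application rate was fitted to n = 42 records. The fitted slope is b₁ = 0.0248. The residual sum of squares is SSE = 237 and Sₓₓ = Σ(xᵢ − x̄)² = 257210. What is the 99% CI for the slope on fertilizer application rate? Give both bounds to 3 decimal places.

(0.012, 0.038)

MSE = SSE/(n − 2) = 237/40 = 5.925.
SE(b₁) = √(MSE/Sₓₓ) = √(5.925/257210) = 0.00479955.
df = n − 2 = 40.
t* = t_{0.005, 40} = 2.704459.
Margin = t* × SE = 2.704459 × 0.00479955 = 0.01298.
CI: 0.0248 ± 0.01298 → (0.012, 0.038).
With 99% confidence, each one-unit increase in fertilizer application rate is associated with a change of between 0.012 and 0.038 tonnes/ha in crop yield.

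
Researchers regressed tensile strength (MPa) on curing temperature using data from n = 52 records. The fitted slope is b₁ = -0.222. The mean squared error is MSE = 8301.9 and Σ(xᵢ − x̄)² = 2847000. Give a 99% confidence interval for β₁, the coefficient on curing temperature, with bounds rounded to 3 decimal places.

SE(b₁) = √(MSE/Sₓₓ) = √(8301.9/2847000) = 0.0540002.
df = n − 2 = 50.
t* = t_{0.005, 50} = 2.677793.
Margin = t* × SE = 2.677793 × 0.0540002 = 0.14460.
CI: -0.222 ± 0.14460 → (-0.367, -0.077).
With 99% confidence, each one-unit increase in curing temperature is associated with a change of between -0.367 and -0.077 MPa in tensile strength.

(-0.367, -0.077)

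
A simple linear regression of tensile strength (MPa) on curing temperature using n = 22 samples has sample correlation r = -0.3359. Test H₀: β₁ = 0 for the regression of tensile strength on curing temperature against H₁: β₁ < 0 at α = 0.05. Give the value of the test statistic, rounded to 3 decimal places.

t = -1.595

t = r·√(n − 2)/√(1 − r²) = -0.3359·√20/√0.887171 = -1.595.
df = n − 2 = 20.
One-sided p ≈ 0.0632, which is ≥ 0.05, so fail to reject H₀.
The data do not give significant evidence of a linear association between curing temperature and tensile strength.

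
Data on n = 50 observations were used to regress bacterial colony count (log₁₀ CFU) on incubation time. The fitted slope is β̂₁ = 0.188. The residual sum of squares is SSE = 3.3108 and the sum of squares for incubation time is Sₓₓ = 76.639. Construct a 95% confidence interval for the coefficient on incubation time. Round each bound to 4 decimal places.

MSE = SSE/(n − 2) = 3.3108/48 = 0.068975.
SE(β̂₁) = √(MSE/Sₓₓ) = √(0.068975/76.639) = 0.03.
df = n − 2 = 48.
t* = t_{0.025, 48} = 2.010635.
Margin = t* × SE = 2.010635 × 0.03 = 0.060319.
CI: 0.188 ± 0.060319 → (0.1277, 0.2483).
With 95% confidence, each one-unit increase in incubation time is associated with a change of between 0.1277 and 0.2483 log₁₀ CFU in bacterial colony count.

(0.1277, 0.2483)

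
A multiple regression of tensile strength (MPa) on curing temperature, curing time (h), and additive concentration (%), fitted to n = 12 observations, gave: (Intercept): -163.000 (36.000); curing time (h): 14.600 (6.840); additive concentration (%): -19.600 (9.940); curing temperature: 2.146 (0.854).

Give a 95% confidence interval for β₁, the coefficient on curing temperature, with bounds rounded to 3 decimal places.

(0.177, 4.115)

Read off: b = 2.146, SE = 0.854 for curing temperature.
df = n − k − 1 = 12 − 3 − 1 = 8.
t* = t_{0.025, 8} = 2.306004.
Margin = t* × SE = 2.306004 × 0.854 = 1.96933.
CI: 2.146 ± 1.96933 → (0.177, 4.115).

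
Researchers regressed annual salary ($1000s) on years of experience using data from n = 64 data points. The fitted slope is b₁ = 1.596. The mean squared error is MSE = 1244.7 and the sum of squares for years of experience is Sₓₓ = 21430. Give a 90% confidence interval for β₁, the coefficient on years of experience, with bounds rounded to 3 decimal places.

(1.194, 1.998)

SE(b₁) = √(MSE/Sₓₓ) = √(1244.7/21430) = 0.241002.
df = n − 2 = 62.
t* = t_{0.05, 62} = 1.669804.
Margin = t* × SE = 1.669804 × 0.241002 = 0.40243.
CI: 1.596 ± 0.40243 → (1.194, 1.998).
With 90% confidence, each one-unit increase in years of experience is associated with a change of between 1.194 and 1.998 $1000s in annual salary.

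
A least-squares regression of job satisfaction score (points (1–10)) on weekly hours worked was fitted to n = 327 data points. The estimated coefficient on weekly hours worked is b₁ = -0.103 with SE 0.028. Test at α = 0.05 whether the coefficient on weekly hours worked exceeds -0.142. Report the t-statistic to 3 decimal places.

H₀: β₁ = -0.142 vs H₁: β₁ > -0.142.
t = (b₁ − β₁⁰)/SE = (-0.103 − (-0.142)) / 0.028 = 1.393.
df = n − 2 = 327 − 2 = 325.
One-sided p ≈ 0.0823, which is ≥ 0.05, so fail to reject H₀.
The data do not give significant evidence that the true slope on weekly hours worked exceeds -0.142 points (1–10) per unit.

t = 1.393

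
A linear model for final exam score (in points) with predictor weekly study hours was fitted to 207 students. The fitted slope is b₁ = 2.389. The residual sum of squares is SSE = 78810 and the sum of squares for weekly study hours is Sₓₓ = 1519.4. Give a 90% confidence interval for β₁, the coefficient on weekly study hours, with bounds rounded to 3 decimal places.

MSE = SSE/(n − 2) = 78810/205 = 384.439.
SE(b₁) = √(MSE/Sₓₓ) = √(384.439/1519.4) = 0.503011.
df = n − 2 = 205.
t* = t_{0.05, 205} = 1.652321.
Margin = t* × SE = 1.652321 × 0.503011 = 0.83114.
CI: 2.389 ± 0.83114 → (1.558, 3.220).
With 90% confidence, each one-unit increase in weekly study hours is associated with a change of between 1.558 and 3.220 points in final exam score.

(1.558, 3.220)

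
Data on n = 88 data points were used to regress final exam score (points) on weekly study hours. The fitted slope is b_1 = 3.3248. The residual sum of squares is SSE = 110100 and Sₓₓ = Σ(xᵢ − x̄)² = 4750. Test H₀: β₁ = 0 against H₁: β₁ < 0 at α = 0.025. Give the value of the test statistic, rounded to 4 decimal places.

t = 6.4042

MSE = SSE/(n − 2) = 110100/86 = 1280.23.
SE(b_1) = √(MSE/Sₓₓ) = √(1280.23/4750) = 0.519156.
t = 3.3248 / 0.519156 = 6.4042.
df = n − 2 = 86.
One-sided p ≈ 1.0000, which is ≥ 0.025, so fail to reject H₀.
The data do not give significant evidence that the true slope on weekly study hours is negative.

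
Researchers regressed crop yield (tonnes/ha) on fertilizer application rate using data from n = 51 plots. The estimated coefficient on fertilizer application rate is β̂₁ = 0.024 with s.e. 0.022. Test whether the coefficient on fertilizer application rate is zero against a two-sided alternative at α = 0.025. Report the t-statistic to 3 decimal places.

t = 1.091

H₀: β₁ = 0 vs H₁: β₁ ≠ 0.
t = (β̂₁ − β₁⁰)/SE = 0.024 / 0.022 = 1.091.
df = n − 2 = 51 − 2 = 49.
Two-sided p ≈ 0.2806, which is ≥ 0.025, so fail to reject H₀.
The data do not give significant evidence of an association between fertilizer application rate and crop yield.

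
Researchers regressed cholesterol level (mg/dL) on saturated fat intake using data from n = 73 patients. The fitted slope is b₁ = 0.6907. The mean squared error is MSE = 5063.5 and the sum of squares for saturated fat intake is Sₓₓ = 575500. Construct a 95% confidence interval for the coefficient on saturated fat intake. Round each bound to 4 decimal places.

SE(b₁) = √(MSE/Sₓₓ) = √(5063.5/575500) = 0.0938.
df = n − 2 = 71.
t* = t_{0.025, 71} = 1.993943.
Margin = t* × SE = 1.993943 × 0.0938 = 0.187032.
CI: 0.6907 ± 0.187032 → (0.5037, 0.8777).
With 95% confidence, each one-unit increase in saturated fat intake is associated with a change of between 0.5037 and 0.8777 mg/dL in cholesterol level.

(0.5037, 0.8777)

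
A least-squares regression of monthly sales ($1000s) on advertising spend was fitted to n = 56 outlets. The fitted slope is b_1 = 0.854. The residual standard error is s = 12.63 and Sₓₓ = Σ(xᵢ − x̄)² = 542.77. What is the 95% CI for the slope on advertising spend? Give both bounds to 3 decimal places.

(-0.233, 1.941)

SE(b_1) = s/√Sₓₓ = 12.63/√542.77 = 0.54212.
df = n − 2 = 54.
t* = t_{0.025, 54} = 2.004879.
Margin = t* × SE = 2.004879 × 0.54212 = 1.08689.
CI: 0.854 ± 1.08689 → (-0.233, 1.941).
With 95% confidence, each one-unit increase in advertising spend is associated with a change of between -0.233 and 1.941 $1000s in monthly sales.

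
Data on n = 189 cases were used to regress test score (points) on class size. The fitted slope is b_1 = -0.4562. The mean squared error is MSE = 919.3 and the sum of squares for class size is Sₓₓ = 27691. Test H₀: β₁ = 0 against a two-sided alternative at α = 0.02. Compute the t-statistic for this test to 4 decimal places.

SE(b_1) = √(MSE/Sₓₓ) = √(919.3/27691) = 0.182205.
t = -0.4562 / 0.182205 = -2.5038.
df = n − 2 = 187.
Two-sided p ≈ 0.0131, which is < 0.02, so reject H₀.
There is evidence that class size is associated with test score.

t = -2.5038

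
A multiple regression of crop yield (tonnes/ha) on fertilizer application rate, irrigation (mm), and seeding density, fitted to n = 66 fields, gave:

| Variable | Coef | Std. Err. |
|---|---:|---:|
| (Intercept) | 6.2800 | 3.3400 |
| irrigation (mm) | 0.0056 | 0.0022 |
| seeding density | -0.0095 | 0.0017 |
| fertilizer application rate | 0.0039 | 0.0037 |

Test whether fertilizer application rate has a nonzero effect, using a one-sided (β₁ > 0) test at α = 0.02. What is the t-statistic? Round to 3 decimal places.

t = 1.054

Read off: b = 0.0039, SE = 0.0037 for fertilizer application rate.
H₀: β₁ = 0 vs H₁: β₁ > 0.
t = 0.0039 / 0.0037 = 1.054.
df = n − k − 1 = 66 − 3 − 1 = 62.
One-sided p ≈ 0.1480, which is ≥ 0.02, so fail to reject H₀.
The data do not give significant evidence that the true slope on fertilizer application rate is positive, holding the other predictors fixed.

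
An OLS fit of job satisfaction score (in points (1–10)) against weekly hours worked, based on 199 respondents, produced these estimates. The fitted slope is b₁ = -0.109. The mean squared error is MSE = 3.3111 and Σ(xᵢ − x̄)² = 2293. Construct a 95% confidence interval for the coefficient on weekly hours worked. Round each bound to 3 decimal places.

SE(b₁) = √(MSE/Sₓₓ) = √(3.3111/2293) = 0.038.
df = n − 2 = 197.
t* = t_{0.025, 197} = 1.972079.
Margin = t* × SE = 1.972079 × 0.038 = 0.07494.
CI: -0.109 ± 0.07494 → (-0.184, -0.034).
With 95% confidence, each one-unit increase in weekly hours worked is associated with a change of between -0.184 and -0.034 points (1–10) in job satisfaction score.

(-0.184, -0.034)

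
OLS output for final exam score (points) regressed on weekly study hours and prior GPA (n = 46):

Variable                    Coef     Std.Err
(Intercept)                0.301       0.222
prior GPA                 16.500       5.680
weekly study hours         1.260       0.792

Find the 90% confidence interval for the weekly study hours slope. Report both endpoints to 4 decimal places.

(-0.0714, 2.5914)

Read off: b = 1.260, SE = 0.792 for weekly study hours.
df = n − k − 1 = 46 − 2 − 1 = 43.
t* = t_{0.05, 43} = 1.681071.
Margin = t* × SE = 1.681071 × 0.792 = 1.331408.
CI: 1.260 ± 1.331408 → (-0.0714, 2.5914).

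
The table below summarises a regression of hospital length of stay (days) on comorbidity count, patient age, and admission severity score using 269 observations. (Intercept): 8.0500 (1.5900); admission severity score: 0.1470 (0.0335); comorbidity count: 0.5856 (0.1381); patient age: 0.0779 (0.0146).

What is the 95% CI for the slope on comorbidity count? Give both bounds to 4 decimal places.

(0.3137, 0.8575)

Read off: b = 0.5856, SE = 0.1381 for comorbidity count.
df = n − k − 1 = 269 − 3 − 1 = 265.
t* = t_{0.025, 265} = 1.968956.
Margin = t* × SE = 1.968956 × 0.1381 = 0.271913.
CI: 0.5856 ± 0.271913 → (0.3137, 0.8575).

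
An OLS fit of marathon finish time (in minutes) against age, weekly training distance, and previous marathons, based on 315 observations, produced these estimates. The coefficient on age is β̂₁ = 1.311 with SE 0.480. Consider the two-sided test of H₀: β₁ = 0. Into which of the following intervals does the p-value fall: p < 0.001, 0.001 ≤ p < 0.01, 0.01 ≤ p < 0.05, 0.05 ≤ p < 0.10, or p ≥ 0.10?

0.001 ≤ p < 0.01

t = 1.311 / 0.480 = 2.731.
df = n − k − 1 = 315 − 3 − 1 = 311.
Two-sided p = 2·P(T_{311} > |t|) ≈ 0.0067.
So 0.001 ≤ p < 0.01.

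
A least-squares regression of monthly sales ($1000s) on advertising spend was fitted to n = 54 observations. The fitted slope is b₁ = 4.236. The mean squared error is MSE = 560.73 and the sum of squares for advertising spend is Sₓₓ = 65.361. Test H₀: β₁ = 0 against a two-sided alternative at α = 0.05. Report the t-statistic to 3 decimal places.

t = 1.446

SE(b₁) = √(MSE/Sₓₓ) = √(560.73/65.361) = 2.92899.
t = 4.236 / 2.92899 = 1.446.
df = n − 2 = 52.
Two-sided p ≈ 0.1541, which is ≥ 0.05, so fail to reject H₀.
The data do not give significant evidence of an association between advertising spend and monthly sales.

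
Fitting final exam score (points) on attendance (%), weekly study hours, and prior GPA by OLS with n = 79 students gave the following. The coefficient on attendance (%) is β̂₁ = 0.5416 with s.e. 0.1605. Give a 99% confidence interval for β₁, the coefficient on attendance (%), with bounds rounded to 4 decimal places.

(0.1174, 0.9658)

df = n − k − 1 = 79 − 3 − 1 = 75.
t* = t_{0.005, 75} = 2.642983.
Margin = t* × SE = 2.642983 × 0.1605 = 0.424199.
CI: 0.5416 ± 0.424199 → (0.1174, 0.9658).
With 99% confidence, each one-unit increase in attendance (%) is associated with a change of between 0.1174 and 0.9658 points in final exam score, holding the other predictors fixed.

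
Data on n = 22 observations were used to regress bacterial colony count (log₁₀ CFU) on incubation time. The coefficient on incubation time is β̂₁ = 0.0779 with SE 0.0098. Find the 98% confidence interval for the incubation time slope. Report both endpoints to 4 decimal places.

df = n − 2 = 22 − 2 = 20.
t* = t_{0.01, 20} = 2.527977.
Margin = t* × SE = 2.527977 × 0.0098 = 0.024774.
CI: 0.0779 ± 0.024774 → (0.0531, 0.1027).
With 98% confidence, each one-unit increase in incubation time is associated with a change of between 0.0531 and 0.1027 log₁₀ CFU in bacterial colony count.

(0.0531, 0.1027)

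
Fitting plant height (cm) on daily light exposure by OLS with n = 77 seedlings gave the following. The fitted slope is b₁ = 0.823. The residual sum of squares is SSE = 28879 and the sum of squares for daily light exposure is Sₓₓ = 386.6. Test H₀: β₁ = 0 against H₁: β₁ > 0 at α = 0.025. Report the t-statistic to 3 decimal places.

t = 0.825

MSE = SSE/(n − 2) = 28879/75 = 385.053.
SE(b₁) = √(MSE/Sₓₓ) = √(385.053/386.6) = 0.997998.
t = 0.823 / 0.997998 = 0.825.
df = n − 2 = 75.
One-sided p ≈ 0.2061, which is ≥ 0.025, so fail to reject H₀.
The data do not give significant evidence that the true slope on daily light exposure is positive.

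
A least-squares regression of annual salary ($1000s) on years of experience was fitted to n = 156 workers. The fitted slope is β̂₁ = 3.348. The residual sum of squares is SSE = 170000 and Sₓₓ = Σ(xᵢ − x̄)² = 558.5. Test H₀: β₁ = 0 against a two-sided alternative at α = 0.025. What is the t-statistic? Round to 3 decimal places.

MSE = SSE/(n − 2) = 170000/154 = 1103.9.
SE(β̂₁) = √(MSE/Sₓₓ) = √(1103.9/558.5) = 1.40589.
t = 3.348 / 1.40589 = 2.381.
df = n − 2 = 154.
Two-sided p ≈ 0.0185, which is < 0.025, so reject H₀.
There is evidence that years of experience is associated with annual salary.

t = 2.381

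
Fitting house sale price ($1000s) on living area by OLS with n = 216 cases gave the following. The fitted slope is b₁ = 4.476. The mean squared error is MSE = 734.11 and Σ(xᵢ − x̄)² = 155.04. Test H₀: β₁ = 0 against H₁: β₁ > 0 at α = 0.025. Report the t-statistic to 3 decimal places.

t = 2.057

SE(b₁) = √(MSE/Sₓₓ) = √(734.11/155.04) = 2.176.
t = 4.476 / 2.176 = 2.057.
df = n − 2 = 214.
One-sided p ≈ 0.0205, which is < 0.025, so reject H₀.
There is evidence that the true slope on living area is positive.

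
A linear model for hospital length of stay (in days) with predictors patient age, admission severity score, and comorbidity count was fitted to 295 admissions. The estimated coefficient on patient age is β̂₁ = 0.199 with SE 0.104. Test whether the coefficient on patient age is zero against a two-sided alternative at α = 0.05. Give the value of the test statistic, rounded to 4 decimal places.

t = 1.9135

H₀: β₁ = 0 vs H₁: β₁ ≠ 0.
t = (β̂₁ − β₁⁰)/SE = 0.199 / 0.104 = 1.9135.
df = n − k − 1 = 295 − 3 − 1 = 291.
Two-sided p ≈ 0.0567, which is ≥ 0.05, so fail to reject H₀.
The data do not give significant evidence of an association between patient age and hospital length of stay, after adjusting for the other predictors.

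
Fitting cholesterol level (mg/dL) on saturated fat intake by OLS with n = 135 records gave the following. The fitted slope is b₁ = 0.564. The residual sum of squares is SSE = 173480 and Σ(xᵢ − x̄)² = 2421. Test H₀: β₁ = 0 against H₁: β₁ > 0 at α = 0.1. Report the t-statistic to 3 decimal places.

t = 0.768

MSE = SSE/(n − 2) = 173480/133 = 1304.36.
SE(b₁) = √(MSE/Sₓₓ) = √(1304.36/2421) = 0.734009.
t = 0.564 / 0.734009 = 0.768.
df = n − 2 = 133.
One-sided p ≈ 0.2218, which is ≥ 0.1, so fail to reject H₀.
The data do not give significant evidence that the true slope on saturated fat intake is positive.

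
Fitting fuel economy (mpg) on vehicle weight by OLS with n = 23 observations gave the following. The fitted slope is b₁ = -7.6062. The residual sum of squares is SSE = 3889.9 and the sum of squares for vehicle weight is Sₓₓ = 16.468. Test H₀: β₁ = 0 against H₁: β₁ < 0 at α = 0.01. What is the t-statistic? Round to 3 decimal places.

t = -2.268

MSE = SSE/(n − 2) = 3889.9/21 = 185.233.
SE(b₁) = √(MSE/Sₓₓ) = √(185.233/16.468) = 3.35382.
t = -7.6062 / 3.35382 = -2.268.
df = n − 2 = 21.
One-sided p ≈ 0.0170, which is ≥ 0.01, so fail to reject H₀.
The data do not give significant evidence that the true slope on vehicle weight is negative.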